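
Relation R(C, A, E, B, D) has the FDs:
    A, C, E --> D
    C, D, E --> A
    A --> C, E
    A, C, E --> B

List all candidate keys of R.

{A}⁺ = {A, B, C, D, E}, which is every attribute, so {A} is a candidate key.
{C, D, E}⁺ = {A, B, C, D, E}, which is every attribute, so {C, D, E} is a candidate key.
No proper subset of any of these is a key, and no other minimal superkey exists.

{A}, {C, D, E}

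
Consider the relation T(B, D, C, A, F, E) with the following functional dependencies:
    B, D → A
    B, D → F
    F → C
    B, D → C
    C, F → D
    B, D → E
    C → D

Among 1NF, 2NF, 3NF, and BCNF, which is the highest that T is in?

3NF

Candidate keys: {B, C}, {B, D}, {B, F}. Prime attributes: {B, C, D, F}.
For F → C we have {F}⁺ = {C, D, F}; {F} is not a superkey, so BCNF fails.
But every attribute on its right side ({C}) is prime, and the same holds for every other non-superkey FD, so 3NF still holds.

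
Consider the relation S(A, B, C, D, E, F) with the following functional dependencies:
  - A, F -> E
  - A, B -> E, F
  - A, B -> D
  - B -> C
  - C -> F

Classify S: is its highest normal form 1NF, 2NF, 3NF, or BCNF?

Candidate key: {A, B}. Prime attributes: {A, B}.
For A, F -> E we have {A, F}⁺ = {A, E, F}; {A, F} is not a superkey, so BCNF fails.
A, F -> E determines the non-prime attribute {E} from a non-superkey — 3NF is violated.
{B} is a proper subset of the key {A, B}, and {B}⁺ contains the non-prime attributes {C, F} — a partial dependency, so 2NF is violated.

1NF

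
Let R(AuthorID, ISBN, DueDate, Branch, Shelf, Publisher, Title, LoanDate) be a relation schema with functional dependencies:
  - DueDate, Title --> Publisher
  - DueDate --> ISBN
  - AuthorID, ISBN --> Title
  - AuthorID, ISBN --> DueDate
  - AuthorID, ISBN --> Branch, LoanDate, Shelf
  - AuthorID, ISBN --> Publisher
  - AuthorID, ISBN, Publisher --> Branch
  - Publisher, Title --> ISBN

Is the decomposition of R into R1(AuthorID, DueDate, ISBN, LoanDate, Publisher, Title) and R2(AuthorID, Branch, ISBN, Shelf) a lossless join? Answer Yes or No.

Yes

The shared attributes are {AuthorID, ISBN} and {AuthorID, ISBN}⁺ = {AuthorID, Branch, DueDate, ISBN, LoanDate, Publisher, Shelf, Title}.
Since R1 ⊆ {AuthorID, Branch, DueDate, ISBN, LoanDate, Publisher, Shelf, Title}, the intersection is a superkey of R1; the decomposition is lossless.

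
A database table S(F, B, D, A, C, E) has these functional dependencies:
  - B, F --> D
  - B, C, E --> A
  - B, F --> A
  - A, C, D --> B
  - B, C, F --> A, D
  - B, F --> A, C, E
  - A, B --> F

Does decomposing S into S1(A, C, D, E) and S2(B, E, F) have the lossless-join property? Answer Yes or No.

Common attributes: {E}; their closure is {E}.
S1 ⊄ {E} and S2 ⊄ {E}, so the split is lossy.

No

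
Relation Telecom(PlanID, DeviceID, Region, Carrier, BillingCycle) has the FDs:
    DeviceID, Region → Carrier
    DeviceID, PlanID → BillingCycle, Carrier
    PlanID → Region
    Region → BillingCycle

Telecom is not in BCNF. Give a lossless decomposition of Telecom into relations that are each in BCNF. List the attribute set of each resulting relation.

{BillingCycle, Region}; {Carrier, DeviceID, Region}; {DeviceID, PlanID}; {PlanID, Region}

Candidate key of the original relation: {DeviceID, PlanID}.
In {BillingCycle, Carrier, DeviceID, PlanID, Region}, {DeviceID, Region} is not a superkey ({DeviceID, Region}⁺ restricted to this set is {BillingCycle, Carrier, DeviceID, Region}), so split on DeviceID, Region → BillingCycle, Carrier into {BillingCycle, Carrier, DeviceID, Region} and {DeviceID, PlanID, Region}.
In {BillingCycle, Carrier, DeviceID, Region}, {Region} is not a superkey ({Region}⁺ restricted to this set is {BillingCycle, Region}), so split on Region → BillingCycle into {BillingCycle, Region} and {Carrier, DeviceID, Region}.
{BillingCycle, Region} is in BCNF.
{Carrier, DeviceID, Region} is in BCNF.
In {DeviceID, PlanID, Region}, {PlanID} is not a superkey ({PlanID}⁺ restricted to this set is {PlanID, Region}), so split on PlanID → Region into {PlanID, Region} and {DeviceID, PlanID}.
{PlanID, Region} is in BCNF.
{DeviceID, PlanID} is in BCNF.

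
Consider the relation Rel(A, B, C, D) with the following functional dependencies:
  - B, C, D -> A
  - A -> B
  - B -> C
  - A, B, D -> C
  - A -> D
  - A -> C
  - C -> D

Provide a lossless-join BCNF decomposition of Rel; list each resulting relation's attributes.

{A, B, C}; {C, D}

Candidate keys of the original relation: {A}, {B}.
{A, B, C, D}: {C} determines {C, D} here but is not a superkey — split on C -> D, giving {C, D} and {A, B, C}.
{C, D} is in BCNF.
{A, B, C} is in BCNF.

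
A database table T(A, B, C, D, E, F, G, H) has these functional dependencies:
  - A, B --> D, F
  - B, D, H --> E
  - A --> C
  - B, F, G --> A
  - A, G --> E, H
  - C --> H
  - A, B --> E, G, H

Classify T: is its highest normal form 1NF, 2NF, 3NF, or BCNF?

1NF

Candidate keys: {A, B}, {B, F, G}. Prime attributes: {A, B, F, G}.
B, D, H --> E: {B, D, H}⁺ = {B, D, E, H}, which is not all of the attributes, so the left side is not a superkey — BCNF is violated.
Because {E} is non-prime and the left side of B, D, H --> E is not a superkey, the relation is not in 3NF.
Since {A} ⊂ {A, B} and {A}⁺ ⊇ {C, H} with {C, H} non-prime, there is a partial dependency; 2NF fails.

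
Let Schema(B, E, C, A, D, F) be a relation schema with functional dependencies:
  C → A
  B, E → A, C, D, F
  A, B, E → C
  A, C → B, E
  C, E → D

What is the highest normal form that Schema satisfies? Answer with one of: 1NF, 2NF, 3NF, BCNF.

Candidate keys: {B, E}, {C}. Prime attributes: {B, C, E}.
The left-hand side of every FD is a superkey, so BCNF is satisfied.

BCNF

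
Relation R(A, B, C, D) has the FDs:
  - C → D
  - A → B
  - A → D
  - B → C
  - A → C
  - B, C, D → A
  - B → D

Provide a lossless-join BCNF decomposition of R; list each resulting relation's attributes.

Candidate keys of the original relation: {A}, {B}.
{A, B, C, D}: {C} determines {C, D} here but is not a superkey — split on C → D, giving {C, D} and {A, B, C}.
{C, D} is in BCNF.
{A, B, C} is in BCNF.

{A, B, C}; {C, D}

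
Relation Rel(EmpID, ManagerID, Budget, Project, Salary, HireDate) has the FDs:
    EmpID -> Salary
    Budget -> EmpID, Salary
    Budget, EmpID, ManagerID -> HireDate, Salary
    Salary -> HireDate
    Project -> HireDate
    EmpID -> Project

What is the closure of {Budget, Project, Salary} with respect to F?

Start with {Budget, Project, Salary}.
Budget -> EmpID, Salary applies; add {EmpID} → now {Budget, EmpID, Project, Salary}.
Salary -> HireDate applies; add {HireDate} → now {Budget, EmpID, HireDate, Project, Salary}.
No further FD applies.

{Budget, EmpID, HireDate, Project, Salary}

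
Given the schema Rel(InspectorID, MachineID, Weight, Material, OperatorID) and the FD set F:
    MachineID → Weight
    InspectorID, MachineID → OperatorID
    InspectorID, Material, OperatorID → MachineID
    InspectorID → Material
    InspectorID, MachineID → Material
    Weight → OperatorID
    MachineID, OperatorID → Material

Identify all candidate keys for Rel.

{InspectorID} never appears on the right of any FD, so every key must include it.
Closure of {InspectorID, MachineID} is {InspectorID, MachineID, Material, OperatorID, Weight}, the whole schema; {InspectorID, MachineID} is a candidate key.
Closure of {InspectorID, OperatorID} is {InspectorID, MachineID, Material, OperatorID, Weight}, the whole schema; {InspectorID, OperatorID} is a candidate key.
Closure of {InspectorID, Weight} is {InspectorID, MachineID, Material, OperatorID, Weight}, the whole schema; {InspectorID, Weight} is a candidate key.
No proper subset of any of these is a key, and no other minimal superkey exists.

{InspectorID, MachineID}, {InspectorID, OperatorID}, {InspectorID, Weight}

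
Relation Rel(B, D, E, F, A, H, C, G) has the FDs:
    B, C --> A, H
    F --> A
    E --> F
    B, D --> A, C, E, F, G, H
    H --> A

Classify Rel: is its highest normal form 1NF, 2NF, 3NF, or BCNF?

2NF

Candidate key: {B, D}. Prime attributes: {B, D}.
B, C --> A, H breaks BCNF: {B, C}⁺ = {A, B, C, H}, so {B, C} is not a superkey.
Because {A, H} are non-prime and the left side of B, C --> A, H is not a superkey, the relation is not in 3NF.
No proper subset of a key has a non-prime attribute in its closure, so there is no partial dependency; 2NF holds.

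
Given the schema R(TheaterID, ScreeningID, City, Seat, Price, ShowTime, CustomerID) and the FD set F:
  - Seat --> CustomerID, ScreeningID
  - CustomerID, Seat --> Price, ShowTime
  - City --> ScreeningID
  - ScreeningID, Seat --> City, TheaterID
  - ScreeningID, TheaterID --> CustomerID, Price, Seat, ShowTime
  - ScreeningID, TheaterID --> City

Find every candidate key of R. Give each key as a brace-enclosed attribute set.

{Seat}⁺ = {City, CustomerID, Price, ScreeningID, Seat, ShowTime, TheaterID}, which is every attribute, so {Seat} is a candidate key.
{City, TheaterID}⁺ = {City, CustomerID, Price, ScreeningID, Seat, ShowTime, TheaterID}, which is every attribute, so {City, TheaterID} is a candidate key.
{ScreeningID, TheaterID}⁺ = {City, CustomerID, Price, ScreeningID, Seat, ShowTime, TheaterID}, which is every attribute, so {ScreeningID, TheaterID} is a candidate key.
Any other superkey properly contains one of these, so there are no further candidate keys.

{City, TheaterID}, {ScreeningID, TheaterID}, {Seat}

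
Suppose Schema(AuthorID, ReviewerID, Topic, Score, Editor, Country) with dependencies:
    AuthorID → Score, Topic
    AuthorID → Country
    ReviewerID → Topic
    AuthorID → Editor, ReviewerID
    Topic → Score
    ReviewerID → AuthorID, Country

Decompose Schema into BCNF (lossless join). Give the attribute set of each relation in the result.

{AuthorID, Country, Editor, ReviewerID, Topic}; {Score, Topic}

Candidate keys of the original relation: {AuthorID}, {ReviewerID}.
In {AuthorID, Country, Editor, ReviewerID, Score, Topic}, {Topic} is not a superkey ({Topic}⁺ restricted to this set is {Score, Topic}), so split on Topic → Score into {Score, Topic} and {AuthorID, Country, Editor, ReviewerID, Topic}.
{Score, Topic}: every determinant is a superkey — BCNF.
{AuthorID, Country, Editor, ReviewerID, Topic}: every determinant is a superkey — BCNF.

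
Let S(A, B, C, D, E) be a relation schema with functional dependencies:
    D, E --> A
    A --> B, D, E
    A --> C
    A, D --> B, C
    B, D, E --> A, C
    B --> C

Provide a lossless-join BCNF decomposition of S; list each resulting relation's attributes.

{A, B, D, E}; {B, C}

Candidate keys of the original relation: {A}, {D, E}.
Within {A, B, C, D, E}: {B}⁺ ∩ {A, B, C, D, E} = {B, C}, not the whole set, so B --> C violates BCNF; decompose into {B, C} and {A, B, D, E}.
{B, C}: every determinant is a superkey — BCNF.
{A, B, D, E}: every determinant is a superkey — BCNF.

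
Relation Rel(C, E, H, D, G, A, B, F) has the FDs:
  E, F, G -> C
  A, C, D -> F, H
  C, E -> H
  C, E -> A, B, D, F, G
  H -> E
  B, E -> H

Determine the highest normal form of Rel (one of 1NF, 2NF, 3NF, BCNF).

3NF

Candidate keys: {A, C, D}, {C, E}, {C, H}, {E, F, G}, {F, G, H}. Prime attributes: {A, C, D, E, F, G, H}.
H -> E breaks BCNF: {H}⁺ = {E, H}, so {H} is not a superkey.
But every attribute on its right side ({E}) is prime, and the same holds for every other non-superkey FD, so 3NF still holds.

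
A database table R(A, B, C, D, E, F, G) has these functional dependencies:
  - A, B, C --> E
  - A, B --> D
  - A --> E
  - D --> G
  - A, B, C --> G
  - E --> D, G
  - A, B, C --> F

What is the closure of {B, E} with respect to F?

{B, D, E, G}

Start with {B, E}.
E --> D, G applies; add {D, G} → now {B, D, E, G}.
No further FD applies.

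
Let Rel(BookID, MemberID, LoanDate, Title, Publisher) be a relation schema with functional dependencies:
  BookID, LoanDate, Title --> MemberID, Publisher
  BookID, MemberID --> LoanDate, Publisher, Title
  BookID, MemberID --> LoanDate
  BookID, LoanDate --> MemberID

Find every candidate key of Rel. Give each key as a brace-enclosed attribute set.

{BookID, LoanDate}, {BookID, MemberID}

No FD produces {BookID}, so it must be in every candidate key.
Closure of {BookID, LoanDate} is {BookID, LoanDate, MemberID, Publisher, Title}, the whole schema; {BookID, LoanDate} is a candidate key.
Closure of {BookID, MemberID} is {BookID, LoanDate, MemberID, Publisher, Title}, the whole schema; {BookID, MemberID} is a candidate key.
Any other superkey properly contains one of these, so there are no further candidate keys.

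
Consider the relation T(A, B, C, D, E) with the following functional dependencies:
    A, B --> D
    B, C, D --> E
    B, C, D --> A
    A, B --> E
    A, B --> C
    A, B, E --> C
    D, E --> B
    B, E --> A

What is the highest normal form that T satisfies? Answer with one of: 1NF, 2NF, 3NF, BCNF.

BCNF

Candidate keys: {A, B}, {B, C, D}, {B, E}, {D, E}. Prime attributes: {A, B, C, D, E}.
The left-hand side of every FD is a superkey, so BCNF is satisfied.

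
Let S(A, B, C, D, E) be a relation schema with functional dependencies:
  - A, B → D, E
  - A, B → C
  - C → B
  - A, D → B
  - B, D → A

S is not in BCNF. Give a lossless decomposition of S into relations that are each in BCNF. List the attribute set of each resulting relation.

Candidate keys of the original relation: {A, B}, {A, C}, {A, D}, {B, D}, {C, D}.
Within {A, B, C, D, E}: {C}⁺ ∩ {A, B, C, D, E} = {B, C}, not the whole set, so C → B violates BCNF; decompose into {B, C} and {A, C, D, E}.
{B, C} has no BCNF violation.
{A, C, D, E} has no BCNF violation.

{A, C, D, E}; {B, C}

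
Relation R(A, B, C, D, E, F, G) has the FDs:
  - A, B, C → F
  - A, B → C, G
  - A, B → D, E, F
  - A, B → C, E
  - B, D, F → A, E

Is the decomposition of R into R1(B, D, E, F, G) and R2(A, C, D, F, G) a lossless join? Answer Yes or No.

R1 ∩ R2 = {D, F, G}; its closure under F is {D, F, G}.
Neither R1 nor R2 is contained in that closure, so the decomposition is lossy.

No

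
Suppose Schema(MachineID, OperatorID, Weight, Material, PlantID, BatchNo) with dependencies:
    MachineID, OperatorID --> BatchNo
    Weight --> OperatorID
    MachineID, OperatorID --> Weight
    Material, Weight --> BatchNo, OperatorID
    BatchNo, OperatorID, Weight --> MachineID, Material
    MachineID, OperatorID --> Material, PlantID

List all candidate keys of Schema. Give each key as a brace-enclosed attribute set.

{BatchNo, Weight}, {MachineID, OperatorID}, {MachineID, Weight}, {Material, Weight}

{BatchNo, Weight}⁺ = {BatchNo, MachineID, Material, OperatorID, PlantID, Weight} — all of the relation — so {BatchNo, Weight} is a candidate key.
{MachineID, OperatorID}⁺ = {BatchNo, MachineID, Material, OperatorID, PlantID, Weight} — all of the relation — so {MachineID, OperatorID} is a candidate key.
{MachineID, Weight}⁺ = {BatchNo, MachineID, Material, OperatorID, PlantID, Weight} — all of the relation — so {MachineID, Weight} is a candidate key.
{Material, Weight}⁺ = {BatchNo, MachineID, Material, OperatorID, PlantID, Weight} — all of the relation — so {Material, Weight} is a candidate key.
No proper subset of any of these is a key, and no other minimal superkey exists.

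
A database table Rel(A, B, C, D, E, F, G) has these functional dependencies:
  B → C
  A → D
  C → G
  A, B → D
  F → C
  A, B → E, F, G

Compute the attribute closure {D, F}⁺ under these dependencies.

{C, D, F, G}

Start with {D, F}.
F → C applies; add {C} → now {C, D, F}.
C → G applies; add {G} → now {C, D, F, G}.
No further FD applies.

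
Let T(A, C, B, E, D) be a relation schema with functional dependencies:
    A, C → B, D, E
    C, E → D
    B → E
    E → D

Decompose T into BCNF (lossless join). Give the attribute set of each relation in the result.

{A, B, C}; {B, E}; {C, E}; {D, E}

Candidate key of the original relation: {A, C}.
Within {A, B, C, D, E}: {C, E}⁺ ∩ {A, B, C, D, E} = {C, D, E}, not the whole set, so C, E → D violates BCNF; decompose into {C, D, E} and {A, B, C, E}.
Within {C, D, E}: {E}⁺ ∩ {C, D, E} = {D, E}, not the whole set, so E → D violates BCNF; decompose into {D, E} and {C, E}.
{D, E}: every determinant is a superkey — BCNF.
{C, E}: every determinant is a superkey — BCNF.
Within {A, B, C, E}: {B}⁺ ∩ {A, B, C, E} = {B, E}, not the whole set, so B → E violates BCNF; decompose into {B, E} and {A, B, C}.
{B, E}: every determinant is a superkey — BCNF.
{A, B, C}: every determinant is a superkey — BCNF.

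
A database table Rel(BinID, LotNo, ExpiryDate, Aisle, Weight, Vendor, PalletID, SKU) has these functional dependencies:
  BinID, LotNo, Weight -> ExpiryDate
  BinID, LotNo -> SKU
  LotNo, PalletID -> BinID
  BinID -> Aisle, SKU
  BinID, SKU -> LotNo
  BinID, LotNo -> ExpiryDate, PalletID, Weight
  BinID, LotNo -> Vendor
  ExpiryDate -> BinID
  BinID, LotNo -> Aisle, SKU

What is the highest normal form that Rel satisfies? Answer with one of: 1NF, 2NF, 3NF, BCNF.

Candidate keys: {BinID}, {ExpiryDate}, {LotNo, PalletID}. Prime attributes: {BinID, ExpiryDate, LotNo, PalletID}.
Every FD has a superkey on the left, so the relation is in BCNF.

BCNF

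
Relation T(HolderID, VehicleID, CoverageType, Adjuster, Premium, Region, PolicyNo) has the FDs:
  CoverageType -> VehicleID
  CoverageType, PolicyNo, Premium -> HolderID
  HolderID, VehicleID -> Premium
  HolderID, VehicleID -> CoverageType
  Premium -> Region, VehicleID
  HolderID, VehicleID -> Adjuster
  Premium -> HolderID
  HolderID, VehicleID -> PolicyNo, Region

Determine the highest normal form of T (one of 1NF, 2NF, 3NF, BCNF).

3NF

Candidate keys: {CoverageType, HolderID}, {HolderID, VehicleID}, {Premium}. Prime attributes: {CoverageType, HolderID, Premium, VehicleID}.
CoverageType -> VehicleID: {CoverageType}⁺ = {CoverageType, VehicleID}, which is not all of the attributes, so the left side is not a superkey — BCNF is violated.
Its right-hand attributes {VehicleID} are all prime, as are those of every other non-superkey FD — the relation is in 3NF.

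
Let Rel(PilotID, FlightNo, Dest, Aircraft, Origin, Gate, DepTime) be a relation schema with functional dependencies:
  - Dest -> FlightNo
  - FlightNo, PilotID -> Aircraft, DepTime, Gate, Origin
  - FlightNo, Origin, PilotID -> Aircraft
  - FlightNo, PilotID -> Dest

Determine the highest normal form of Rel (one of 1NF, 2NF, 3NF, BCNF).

3NF

Candidate keys: {Dest, PilotID}, {FlightNo, PilotID}. Prime attributes: {Dest, FlightNo, PilotID}.
Dest -> FlightNo: {Dest}⁺ = {Dest, FlightNo}, which is not all of the attributes, so the left side is not a superkey — BCNF is violated.
But every attribute on its right side ({FlightNo}) is prime, and the same holds for every other non-superkey FD, so 3NF still holds.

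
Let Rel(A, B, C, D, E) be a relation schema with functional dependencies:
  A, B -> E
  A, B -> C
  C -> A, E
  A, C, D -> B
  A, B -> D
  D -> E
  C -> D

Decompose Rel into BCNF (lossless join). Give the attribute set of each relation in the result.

Candidate keys of the original relation: {A, B}, {C}.
In {A, B, C, D, E}, {D} is not a superkey ({D}⁺ restricted to this set is {D, E}), so split on D -> E into {D, E} and {A, B, C, D}.
{D, E} is in BCNF.
{A, B, C, D} is in BCNF.

{A, B, C, D}; {D, E}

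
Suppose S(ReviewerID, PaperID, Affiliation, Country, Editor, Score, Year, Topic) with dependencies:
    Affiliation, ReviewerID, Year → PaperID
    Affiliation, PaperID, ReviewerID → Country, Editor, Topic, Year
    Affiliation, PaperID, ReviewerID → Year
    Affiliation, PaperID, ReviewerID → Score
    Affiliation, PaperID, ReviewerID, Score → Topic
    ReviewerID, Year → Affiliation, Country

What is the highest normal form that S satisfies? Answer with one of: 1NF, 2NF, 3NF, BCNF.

BCNF

Candidate keys: {Affiliation, PaperID, ReviewerID}, {ReviewerID, Year}. Prime attributes: {Affiliation, PaperID, ReviewerID, Year}.
Every FD has a superkey on the left, so the relation is in BCNF.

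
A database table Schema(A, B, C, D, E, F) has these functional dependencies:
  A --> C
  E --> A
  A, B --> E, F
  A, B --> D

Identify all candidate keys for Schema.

Attributes never on any right-hand side: {B} — every candidate key must contain it.
Closure of {A, B} is {A, B, C, D, E, F}, the whole schema; {A, B} is a candidate key.
Closure of {B, E} is {A, B, C, D, E, F}, the whole schema; {B, E} is a candidate key.
These are minimal and exhaustive — every other superkey contains one of them.

{A, B}, {B, E}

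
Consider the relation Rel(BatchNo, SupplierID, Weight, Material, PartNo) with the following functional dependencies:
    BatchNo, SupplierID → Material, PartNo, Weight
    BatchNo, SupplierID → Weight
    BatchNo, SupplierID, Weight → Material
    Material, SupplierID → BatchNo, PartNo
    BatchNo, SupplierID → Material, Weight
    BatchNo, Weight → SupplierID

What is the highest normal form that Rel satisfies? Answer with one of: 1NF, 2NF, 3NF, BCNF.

Candidate keys: {BatchNo, SupplierID}, {BatchNo, Weight}, {Material, SupplierID}. Prime attributes: {BatchNo, Material, SupplierID, Weight}.
Each dependency's left side is a superkey — BCNF holds.

BCNF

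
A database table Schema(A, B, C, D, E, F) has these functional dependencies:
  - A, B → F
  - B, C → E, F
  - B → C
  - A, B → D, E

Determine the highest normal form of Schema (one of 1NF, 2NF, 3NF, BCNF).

1NF

Candidate key: {A, B}. Prime attributes: {A, B}.
For B, C → E, F we have {B, C}⁺ = {B, C, E, F}; {B, C} is not a superkey, so BCNF fails.
B, C → E, F has non-prime {E, F} on the right and a non-superkey on the left, so 3NF fails.
Since {B} ⊂ {A, B} and {B}⁺ ⊇ {C, E, F} with {C, E, F} non-prime, there is a partial dependency; 2NF fails.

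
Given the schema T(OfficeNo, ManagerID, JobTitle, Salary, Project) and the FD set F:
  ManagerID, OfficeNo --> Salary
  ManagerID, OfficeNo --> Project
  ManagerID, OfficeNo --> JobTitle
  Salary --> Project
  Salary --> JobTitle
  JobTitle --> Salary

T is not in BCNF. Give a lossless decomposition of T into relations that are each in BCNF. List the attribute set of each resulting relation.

{JobTitle, Project, Salary}; {ManagerID, OfficeNo, Salary}

Candidate key of the original relation: {ManagerID, OfficeNo}.
{JobTitle, ManagerID, OfficeNo, Project, Salary}: {Salary} determines {JobTitle, Project, Salary} here but is not a superkey — split on Salary --> JobTitle, Project, giving {JobTitle, Project, Salary} and {ManagerID, OfficeNo, Salary}.
{JobTitle, Project, Salary} has no BCNF violation.
{ManagerID, OfficeNo, Salary} has no BCNF violation.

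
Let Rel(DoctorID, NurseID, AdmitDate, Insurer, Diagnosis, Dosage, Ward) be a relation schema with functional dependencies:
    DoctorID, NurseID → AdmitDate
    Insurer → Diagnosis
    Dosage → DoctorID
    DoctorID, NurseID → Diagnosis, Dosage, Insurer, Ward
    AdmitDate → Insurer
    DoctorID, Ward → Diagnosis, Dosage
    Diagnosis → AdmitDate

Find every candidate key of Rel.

{DoctorID, NurseID}, {Dosage, NurseID}

No FD produces {NurseID}, so it must be in every candidate key.
Closure of {DoctorID, NurseID} is {AdmitDate, Diagnosis, DoctorID, Dosage, Insurer, NurseID, Ward}, the whole schema; {DoctorID, NurseID} is a candidate key.
Closure of {Dosage, NurseID} is {AdmitDate, Diagnosis, DoctorID, Dosage, Insurer, NurseID, Ward}, the whole schema; {Dosage, NurseID} is a candidate key.
Any other superkey properly contains one of these, so there are no further candidate keys.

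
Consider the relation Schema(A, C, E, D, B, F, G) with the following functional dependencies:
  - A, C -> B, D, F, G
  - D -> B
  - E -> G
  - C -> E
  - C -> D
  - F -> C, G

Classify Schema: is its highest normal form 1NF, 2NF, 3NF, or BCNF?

Candidate keys: {A, C}, {A, F}. Prime attributes: {A, C, F}.
D -> B: {D}⁺ = {B, D}, which is not all of the attributes, so the left side is not a superkey — BCNF is violated.
D -> B has non-prime {B} on the right and a non-superkey on the left, so 3NF fails.
The proper key subset {C} of {A, C} determines non-prime {B, D, E, G}, so the relation is not even in 2NF.

1NF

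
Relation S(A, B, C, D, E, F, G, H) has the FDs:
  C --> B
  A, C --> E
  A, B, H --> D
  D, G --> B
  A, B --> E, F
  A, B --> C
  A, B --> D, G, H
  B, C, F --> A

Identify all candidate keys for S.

{A, B} is a candidate key since {A, B}⁺ = {A, B, C, D, E, F, G, H} covers every attribute.
{A, C} is a candidate key since {A, C}⁺ = {A, B, C, D, E, F, G, H} covers every attribute.
{C, F} is a candidate key since {C, F}⁺ = {A, B, C, D, E, F, G, H} covers every attribute.
{A, D, G} is a candidate key since {A, D, G}⁺ = {A, B, C, D, E, F, G, H} covers every attribute.
These are minimal and exhaustive — every other superkey contains one of them.

{A, B}, {A, C}, {A, D, G}, {C, F}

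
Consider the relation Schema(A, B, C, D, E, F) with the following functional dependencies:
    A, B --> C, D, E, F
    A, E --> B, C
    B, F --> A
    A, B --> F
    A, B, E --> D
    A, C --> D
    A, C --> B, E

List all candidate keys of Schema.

{A, B} is a candidate key since {A, B}⁺ = {A, B, C, D, E, F} covers every attribute.
{A, C} is a candidate key since {A, C}⁺ = {A, B, C, D, E, F} covers every attribute.
{A, E} is a candidate key since {A, E}⁺ = {A, B, C, D, E, F} covers every attribute.
{B, F} is a candidate key since {B, F}⁺ = {A, B, C, D, E, F} covers every attribute.
These are minimal and exhaustive — every other superkey contains one of them.

{A, B}, {A, C}, {A, E}, {B, F}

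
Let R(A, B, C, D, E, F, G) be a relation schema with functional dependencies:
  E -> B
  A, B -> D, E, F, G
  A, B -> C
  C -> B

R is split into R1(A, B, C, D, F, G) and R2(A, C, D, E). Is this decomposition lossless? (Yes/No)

Common attributes: {A, C, D}; their closure is {A, B, C, D, E, F, G}.
This includes all of R1, so the common attributes are a superkey of R1 — the join is lossless.

Yes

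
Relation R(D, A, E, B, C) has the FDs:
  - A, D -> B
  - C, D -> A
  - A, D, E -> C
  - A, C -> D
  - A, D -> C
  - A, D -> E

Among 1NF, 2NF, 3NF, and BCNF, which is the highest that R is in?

BCNF

Candidate keys: {A, C}, {A, D}, {C, D}. Prime attributes: {A, C, D}.
The left-hand side of every FD is a superkey, so BCNF is satisfied.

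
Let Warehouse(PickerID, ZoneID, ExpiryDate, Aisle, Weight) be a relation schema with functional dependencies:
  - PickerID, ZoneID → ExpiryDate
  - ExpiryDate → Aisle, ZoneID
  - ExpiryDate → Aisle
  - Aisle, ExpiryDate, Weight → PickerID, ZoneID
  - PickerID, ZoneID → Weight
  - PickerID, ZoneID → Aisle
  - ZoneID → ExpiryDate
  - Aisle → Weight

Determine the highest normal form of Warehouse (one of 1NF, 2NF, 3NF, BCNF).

Candidate keys: {ExpiryDate}, {ZoneID}. Prime attributes: {ExpiryDate, ZoneID}.
For Aisle → Weight we have {Aisle}⁺ = {Aisle, Weight}; {Aisle} is not a superkey, so BCNF fails.
Aisle → Weight has non-prime {Weight} on the right and a non-superkey on the left, so 3NF fails.
All keys have size 1, which rules out partial dependencies — 2NF is satisfied.

2NF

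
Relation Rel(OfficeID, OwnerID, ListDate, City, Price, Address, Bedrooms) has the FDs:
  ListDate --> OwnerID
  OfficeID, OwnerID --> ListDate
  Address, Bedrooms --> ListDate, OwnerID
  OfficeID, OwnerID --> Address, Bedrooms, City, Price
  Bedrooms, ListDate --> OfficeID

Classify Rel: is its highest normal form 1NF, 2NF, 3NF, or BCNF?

3NF

Candidate keys: {Address, Bedrooms}, {Bedrooms, ListDate}, {ListDate, OfficeID}, {OfficeID, OwnerID}. Prime attributes: {Address, Bedrooms, ListDate, OfficeID, OwnerID}.
ListDate --> OwnerID: {ListDate}⁺ = {ListDate, OwnerID}, which is not all of the attributes, so the left side is not a superkey — BCNF is violated.
Since {OwnerID} ⊆ prime attributes and every other non-superkey FD also has a prime right side, the schema is in 3NF.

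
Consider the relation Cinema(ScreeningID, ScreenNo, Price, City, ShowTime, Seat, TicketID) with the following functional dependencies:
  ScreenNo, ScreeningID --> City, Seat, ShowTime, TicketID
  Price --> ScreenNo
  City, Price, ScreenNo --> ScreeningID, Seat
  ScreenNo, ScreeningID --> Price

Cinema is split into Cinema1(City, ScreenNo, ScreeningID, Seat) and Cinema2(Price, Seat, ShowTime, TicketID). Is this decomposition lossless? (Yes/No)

No

Common attributes: {Seat}; their closure is {Seat}.
Neither Cinema1 nor Cinema2 is contained in that closure, so the decomposition is lossy.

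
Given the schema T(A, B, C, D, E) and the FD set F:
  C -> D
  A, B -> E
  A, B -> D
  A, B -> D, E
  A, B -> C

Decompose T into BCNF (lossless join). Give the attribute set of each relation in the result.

{A, B, C, E}; {C, D}

Candidate key of the original relation: {A, B}.
In {A, B, C, D, E}, {C} is not a superkey ({C}⁺ restricted to this set is {C, D}), so split on C -> D into {C, D} and {A, B, C, E}.
{C, D}: every determinant is a superkey — BCNF.
{A, B, C, E}: every determinant is a superkey — BCNF.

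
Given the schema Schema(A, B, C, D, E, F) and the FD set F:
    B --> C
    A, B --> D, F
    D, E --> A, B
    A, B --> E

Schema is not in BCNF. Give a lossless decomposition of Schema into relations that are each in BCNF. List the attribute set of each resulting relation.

Candidate keys of the original relation: {A, B}, {D, E}.
In {A, B, C, D, E, F}, {B} is not a superkey ({B}⁺ restricted to this set is {B, C}), so split on B --> C into {B, C} and {A, B, D, E, F}.
{B, C} is in BCNF.
{A, B, D, E, F} is in BCNF.

{A, B, D, E, F}; {B, C}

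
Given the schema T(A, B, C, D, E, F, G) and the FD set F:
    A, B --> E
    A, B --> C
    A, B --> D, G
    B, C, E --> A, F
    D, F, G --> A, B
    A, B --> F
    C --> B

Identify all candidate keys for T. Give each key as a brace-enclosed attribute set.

{A, B}, {A, C}, {C, E}, {D, F, G}

{A, B} is a candidate key since {A, B}⁺ = {A, B, C, D, E, F, G} covers every attribute.
{A, C} is a candidate key since {A, C}⁺ = {A, B, C, D, E, F, G} covers every attribute.
{C, E} is a candidate key since {C, E}⁺ = {A, B, C, D, E, F, G} covers every attribute.
{D, F, G} is a candidate key since {D, F, G}⁺ = {A, B, C, D, E, F, G} covers every attribute.
Any other superkey properly contains one of these, so there are no further candidate keys.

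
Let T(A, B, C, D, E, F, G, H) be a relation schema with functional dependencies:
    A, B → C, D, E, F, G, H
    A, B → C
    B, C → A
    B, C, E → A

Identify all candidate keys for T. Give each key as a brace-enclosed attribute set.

No FD produces {B}, so it must be in every candidate key.
{A, B} is a candidate key since {A, B}⁺ = {A, B, C, D, E, F, G, H} covers every attribute.
{B, C} is a candidate key since {B, C}⁺ = {A, B, C, D, E, F, G, H} covers every attribute.
These are minimal and exhaustive — every other superkey contains one of them.

{A, B}, {B, C}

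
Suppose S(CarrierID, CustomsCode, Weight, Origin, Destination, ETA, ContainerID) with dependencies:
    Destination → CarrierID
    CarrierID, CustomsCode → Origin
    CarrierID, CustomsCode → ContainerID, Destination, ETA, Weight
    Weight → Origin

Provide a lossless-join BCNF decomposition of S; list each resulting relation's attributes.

Candidate keys of the original relation: {CarrierID, CustomsCode}, {CustomsCode, Destination}.
{CarrierID, ContainerID, CustomsCode, Destination, ETA, Origin, Weight}: {Destination} determines {CarrierID, Destination} here but is not a superkey — split on Destination → CarrierID, giving {CarrierID, Destination} and {ContainerID, CustomsCode, Destination, ETA, Origin, Weight}.
{CarrierID, Destination} has no BCNF violation.
{ContainerID, CustomsCode, Destination, ETA, Origin, Weight}: {Weight} determines {Origin, Weight} here but is not a superkey — split on Weight → Origin, giving {Origin, Weight} and {ContainerID, CustomsCode, Destination, ETA, Weight}.
{Origin, Weight} has no BCNF violation.
{ContainerID, CustomsCode, Destination, ETA, Weight} has no BCNF violation.

{CarrierID, Destination}; {ContainerID, CustomsCode, Destination, ETA, Weight}; {Origin, Weight}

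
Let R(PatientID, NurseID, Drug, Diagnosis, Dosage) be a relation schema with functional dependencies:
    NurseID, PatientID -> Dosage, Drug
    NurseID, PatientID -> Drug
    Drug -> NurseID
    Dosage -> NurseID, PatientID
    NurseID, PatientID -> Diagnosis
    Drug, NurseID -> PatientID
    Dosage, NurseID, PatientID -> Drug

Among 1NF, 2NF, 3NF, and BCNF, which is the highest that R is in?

BCNF

Candidate keys: {Dosage}, {Drug}, {NurseID, PatientID}. Prime attributes: {Dosage, Drug, NurseID, PatientID}.
The left-hand side of every FD is a superkey, so BCNF is satisfied.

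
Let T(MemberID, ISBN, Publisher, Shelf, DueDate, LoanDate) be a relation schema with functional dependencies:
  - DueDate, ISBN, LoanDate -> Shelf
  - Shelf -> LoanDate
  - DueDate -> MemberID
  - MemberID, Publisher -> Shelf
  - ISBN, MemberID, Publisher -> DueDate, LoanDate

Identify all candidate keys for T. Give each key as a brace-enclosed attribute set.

{ISBN, Publisher} never appear on the right of any FD, so every key must include all of them.
{DueDate, ISBN, Publisher}⁺ = {DueDate, ISBN, LoanDate, MemberID, Publisher, Shelf} — all of the relation — so {DueDate, ISBN, Publisher} is a candidate key.
{ISBN, MemberID, Publisher}⁺ = {DueDate, ISBN, LoanDate, MemberID, Publisher, Shelf} — all of the relation — so {ISBN, MemberID, Publisher} is a candidate key.
Any other superkey properly contains one of these, so there are no further candidate keys.

{DueDate, ISBN, Publisher}, {ISBN, MemberID, Publisher}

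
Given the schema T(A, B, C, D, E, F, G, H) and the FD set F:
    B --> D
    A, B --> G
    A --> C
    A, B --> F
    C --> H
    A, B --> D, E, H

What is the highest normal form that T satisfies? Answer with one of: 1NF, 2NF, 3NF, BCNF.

1NF

Candidate key: {A, B}. Prime attributes: {A, B}.
B --> D: {B}⁺ = {B, D}, which is not all of the attributes, so the left side is not a superkey — BCNF is violated.
B --> D determines the non-prime attribute {D} from a non-superkey — 3NF is violated.
Since {A} ⊂ {A, B} and {A}⁺ ⊇ {C, H} with {C, H} non-prime, there is a partial dependency; 2NF fails.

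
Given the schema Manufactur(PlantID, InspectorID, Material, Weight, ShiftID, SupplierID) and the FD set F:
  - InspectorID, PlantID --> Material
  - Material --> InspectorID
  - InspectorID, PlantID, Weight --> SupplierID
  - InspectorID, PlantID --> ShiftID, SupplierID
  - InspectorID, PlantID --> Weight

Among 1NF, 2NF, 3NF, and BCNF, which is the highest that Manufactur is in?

3NF

Candidate keys: {InspectorID, PlantID}, {Material, PlantID}. Prime attributes: {InspectorID, Material, PlantID}.
For Material --> InspectorID we have {Material}⁺ = {InspectorID, Material}; {Material} is not a superkey, so BCNF fails.
Its right-hand attributes {InspectorID} are all prime, as are those of every other non-superkey FD — the relation is in 3NF.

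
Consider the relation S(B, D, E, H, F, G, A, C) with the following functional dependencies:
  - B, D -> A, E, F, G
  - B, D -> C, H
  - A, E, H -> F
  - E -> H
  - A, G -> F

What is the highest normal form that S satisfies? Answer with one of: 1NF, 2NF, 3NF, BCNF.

Candidate key: {B, D}. Prime attributes: {B, D}.
A, E, H -> F breaks BCNF: {A, E, H}⁺ = {A, E, F, H}, so {A, E, H} is not a superkey.
A, E, H -> F has non-prime {F} on the right and a non-superkey on the left, so 3NF fails.
No proper subset of a key has a non-prime attribute in its closure, so there is no partial dependency; 2NF holds.

2NF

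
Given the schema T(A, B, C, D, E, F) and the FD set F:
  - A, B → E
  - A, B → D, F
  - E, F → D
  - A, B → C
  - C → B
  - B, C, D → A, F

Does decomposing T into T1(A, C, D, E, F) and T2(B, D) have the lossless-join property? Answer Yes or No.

No

The shared attributes are {D} and {D}⁺ = {D}.
T1 ⊄ {D} and T2 ⊄ {D}, so the split is lossy.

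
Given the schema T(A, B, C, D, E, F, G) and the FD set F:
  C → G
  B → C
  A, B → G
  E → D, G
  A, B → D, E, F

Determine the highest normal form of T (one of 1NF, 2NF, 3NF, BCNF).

1NF

Candidate key: {A, B}. Prime attributes: {A, B}.
C → G: {C}⁺ = {C, G}, which is not all of the attributes, so the left side is not a superkey — BCNF is violated.
C → G has non-prime {G} on the right and a non-superkey on the left, so 3NF fails.
{B} is a proper subset of the key {A, B}, and {B}⁺ contains the non-prime attributes {C, G} — a partial dependency, so 2NF is violated.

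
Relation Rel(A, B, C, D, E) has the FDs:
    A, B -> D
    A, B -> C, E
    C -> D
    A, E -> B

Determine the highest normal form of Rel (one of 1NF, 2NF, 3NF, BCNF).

2NF

Candidate keys: {A, B}, {A, E}. Prime attributes: {A, B, E}.
For C -> D we have {C}⁺ = {C, D}; {C} is not a superkey, so BCNF fails.
Because {D} is non-prime and the left side of C -> D is not a superkey, the relation is not in 3NF.
No proper subset of a key has a non-prime attribute in its closure, so there is no partial dependency; 2NF holds.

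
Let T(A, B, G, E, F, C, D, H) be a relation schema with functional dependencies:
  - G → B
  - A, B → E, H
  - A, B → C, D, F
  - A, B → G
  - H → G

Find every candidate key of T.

{A, B}, {A, G}, {A, H}

{A} never appears on the right of any FD, so every key must include it.
Closure of {A, B} is {A, B, C, D, E, F, G, H}, the whole schema; {A, B} is a candidate key.
Closure of {A, G} is {A, B, C, D, E, F, G, H}, the whole schema; {A, G} is a candidate key.
Closure of {A, H} is {A, B, C, D, E, F, G, H}, the whole schema; {A, H} is a candidate key.
No proper subset of any of these is a key, and no other minimal superkey exists.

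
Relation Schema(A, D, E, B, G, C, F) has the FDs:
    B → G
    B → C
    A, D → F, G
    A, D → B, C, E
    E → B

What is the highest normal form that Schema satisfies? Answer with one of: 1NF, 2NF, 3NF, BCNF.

Candidate key: {A, D}. Prime attributes: {A, D}.
B → G: {B}⁺ = {B, C, G}, which is not all of the attributes, so the left side is not a superkey — BCNF is violated.
B → G has non-prime {G} on the right and a non-superkey on the left, so 3NF fails.
Checking every proper subset of each key, none determines a non-prime attribute — 2NF is satisfied.

2NF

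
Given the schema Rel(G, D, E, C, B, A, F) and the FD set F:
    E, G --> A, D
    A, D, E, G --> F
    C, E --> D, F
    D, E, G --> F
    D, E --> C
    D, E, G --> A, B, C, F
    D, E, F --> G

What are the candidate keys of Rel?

{C, E}, {D, E}, {E, G}

{E} never appears on the right of any FD, so every key must include it.
Closure of {C, E} is {A, B, C, D, E, F, G}, the whole schema; {C, E} is a candidate key.
Closure of {D, E} is {A, B, C, D, E, F, G}, the whole schema; {D, E} is a candidate key.
Closure of {E, G} is {A, B, C, D, E, F, G}, the whole schema; {E, G} is a candidate key.
These are minimal and exhaustive — every other superkey contains one of them.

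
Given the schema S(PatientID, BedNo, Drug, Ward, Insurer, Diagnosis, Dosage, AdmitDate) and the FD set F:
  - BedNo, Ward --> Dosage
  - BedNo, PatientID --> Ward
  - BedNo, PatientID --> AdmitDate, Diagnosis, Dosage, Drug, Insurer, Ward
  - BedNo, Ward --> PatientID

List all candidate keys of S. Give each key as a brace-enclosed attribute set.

{BedNo, PatientID}, {BedNo, Ward}

No FD produces {BedNo}, so it must be in every candidate key.
{BedNo, PatientID}⁺ = {AdmitDate, BedNo, Diagnosis, Dosage, Drug, Insurer, PatientID, Ward} — all of the relation — so {BedNo, PatientID} is a candidate key.
{BedNo, Ward}⁺ = {AdmitDate, BedNo, Diagnosis, Dosage, Drug, Insurer, PatientID, Ward} — all of the relation — so {BedNo, Ward} is a candidate key.
Any other superkey properly contains one of these, so there are no further candidate keys.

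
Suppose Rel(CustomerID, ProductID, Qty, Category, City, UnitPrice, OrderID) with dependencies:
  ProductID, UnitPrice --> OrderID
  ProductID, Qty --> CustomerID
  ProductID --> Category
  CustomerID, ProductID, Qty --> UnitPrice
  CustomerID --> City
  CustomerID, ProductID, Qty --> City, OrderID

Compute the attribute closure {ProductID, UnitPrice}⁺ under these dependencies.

{Category, OrderID, ProductID, UnitPrice}

Start with {ProductID, UnitPrice}.
ProductID, UnitPrice --> OrderID applies; add {OrderID} → now {OrderID, ProductID, UnitPrice}.
ProductID --> Category applies; add {Category} → now {Category, OrderID, ProductID, UnitPrice}.
No further FD applies.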